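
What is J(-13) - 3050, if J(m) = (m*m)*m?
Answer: -5247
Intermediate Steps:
J(m) = m³ (J(m) = m²*m = m³)
J(-13) - 3050 = (-13)³ - 3050 = -2197 - 3050 = -5247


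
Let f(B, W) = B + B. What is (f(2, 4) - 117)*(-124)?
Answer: 14012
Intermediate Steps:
f(B, W) = 2*B
(f(2, 4) - 117)*(-124) = (2*2 - 117)*(-124) = (4 - 117)*(-124) = -113*(-124) = 14012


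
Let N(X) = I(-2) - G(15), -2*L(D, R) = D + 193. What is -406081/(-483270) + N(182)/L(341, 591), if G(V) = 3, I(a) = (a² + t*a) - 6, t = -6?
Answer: 131137/161090 ≈ 0.81406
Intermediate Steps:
I(a) = -6 + a² - 6*a (I(a) = (a² - 6*a) - 6 = -6 + a² - 6*a)
L(D, R) = -193/2 - D/2 (L(D, R) = -(D + 193)/2 = -(193 + D)/2 = -193/2 - D/2)
N(X) = 7 (N(X) = (-6 + (-2)² - 6*(-2)) - 1*3 = (-6 + 4 + 12) - 3 = 10 - 3 = 7)
-406081/(-483270) + N(182)/L(341, 591) = -406081/(-483270) + 7/(-193/2 - ½*341) = -406081*(-1/483270) + 7/(-193/2 - 341/2) = 406081/483270 + 7/(-267) = 406081/483270 + 7*(-1/267) = 406081/483270 - 7/267 = 131137/161090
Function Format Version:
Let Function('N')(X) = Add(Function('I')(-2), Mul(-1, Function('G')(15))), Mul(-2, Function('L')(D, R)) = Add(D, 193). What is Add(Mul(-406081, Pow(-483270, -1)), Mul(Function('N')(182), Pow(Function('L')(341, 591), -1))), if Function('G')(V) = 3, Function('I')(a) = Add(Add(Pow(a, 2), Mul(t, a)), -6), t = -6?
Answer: Rational(131137, 161090) ≈ 0.81406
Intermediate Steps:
Function('I')(a) = Add(-6, Pow(a, 2), Mul(-6, a)) (Function('I')(a) = Add(Add(Pow(a, 2), Mul(-6, a)), -6) = Add(-6, Pow(a, 2), Mul(-6, a)))
Function('L')(D, R) = Add(Rational(-193, 2), Mul(Rational(-1, 2), D)) (Function('L')(D, R) = Mul(Rational(-1, 2), Add(D, 193)) = Mul(Rational(-1, 2), Add(193, D)) = Add(Rational(-193, 2), Mul(Rational(-1, 2), D)))
Function('N')(X) = 7 (Function('N')(X) = Add(Add(-6, Pow(-2, 2), Mul(-6, -2)), Mul(-1, 3)) = Add(Add(-6, 4, 12), -3) = Add(10, -3) = 7)
Add(Mul(-406081, Pow(-483270, -1)), Mul(Function('N')(182), Pow(Function('L')(341, 591), -1))) = Add(Mul(-406081, Pow(-483270, -1)), Mul(7, Pow(Add(Rational(-193, 2), Mul(Rational(-1, 2), 341)), -1))) = Add(Mul(-406081, Rational(-1, 483270)), Mul(7, Pow(Add(Rational(-193, 2), Rational(-341, 2)), -1))) = Add(Rational(406081, 483270), Mul(7, Pow(-267, -1))) = Add(Rational(406081, 483270), Mul(7, Rational(-1, 267))) = Add(Rational(406081, 483270), Rational(-7, 267)) = Rational(131137, 161090)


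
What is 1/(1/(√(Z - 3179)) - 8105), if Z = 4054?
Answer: -7091875/57479646874 - 5*√35/57479646874 ≈ -0.00012338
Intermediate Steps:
1/(1/(√(Z - 3179)) - 8105) = 1/(1/(√(4054 - 3179)) - 8105) = 1/(1/(√875) - 8105) = 1/(1/(5*√35) - 8105) = 1/(√35/175 - 8105) = 1/(-8105 + √35/175)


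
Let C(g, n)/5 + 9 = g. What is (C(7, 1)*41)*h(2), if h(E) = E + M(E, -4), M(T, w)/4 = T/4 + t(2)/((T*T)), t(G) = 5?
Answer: -3690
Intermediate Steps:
C(g, n) = -45 + 5*g
M(T, w) = T + 20/T² (M(T, w) = 4*(T/4 + 5/((T*T))) = 4*(T*(¼) + 5/(T²)) = 4*(T/4 + 5/T²) = 4*(5/T² + T/4) = T + 20/T²)
h(E) = 2*E + 20/E² (h(E) = E + (E + 20/E²) = 2*E + 20/E²)
(C(7, 1)*41)*h(2) = ((-45 + 5*7)*41)*(2*2 + 20/2²) = ((-45 + 35)*41)*(4 + 20*(¼)) = (-10*41)*(4 + 5) = -410*9 = -3690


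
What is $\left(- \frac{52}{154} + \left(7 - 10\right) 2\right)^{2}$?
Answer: $\frac{238144}{5929} \approx 40.166$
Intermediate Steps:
$\left(- \frac{52}{154} + \left(7 - 10\right) 2\right)^{2} = \left(\left(-52\right) \frac{1}{154} + \left(7 - 10\right) 2\right)^{2} = \left(- \frac{26}{77} - 6\right)^{2} = \left(- \frac{488}{77}\right)^{2} = \frac{238144}{5929}$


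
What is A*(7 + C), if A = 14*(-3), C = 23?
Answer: -1260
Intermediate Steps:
A = -42
A*(7 + C) = -42*(7 + 23) = -42*30 = -1260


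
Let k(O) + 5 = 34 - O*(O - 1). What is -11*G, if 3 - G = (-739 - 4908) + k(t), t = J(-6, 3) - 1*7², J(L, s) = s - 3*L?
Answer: -70763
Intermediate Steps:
t = -28 (t = (3 - 3*(-6)) - 1*7² = (3 + 18) - 1*49 = 21 - 49 = -28)
k(O) = 29 - O*(-1 + O) (k(O) = -5 + (34 - O*(O - 1)) = -5 + (34 - O*(-1 + O)) = 29 - O*(-1 + O))
G = 6433 (G = 3 - ((-739 - 4908) + (29 - 28 - 1*(-28)²)) = 3 - (-5647 + (29 - 28 - 1*784)) = 3 - (-5647 + (29 - 28 - 784)) = 3 - (-5647 - 783) = 3 - 1*(-6430) = 3 + 6430 = 6433)
-11*G = -11*6433 = -70763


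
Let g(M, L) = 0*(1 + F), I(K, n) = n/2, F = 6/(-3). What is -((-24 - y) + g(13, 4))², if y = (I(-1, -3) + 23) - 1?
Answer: -7921/4 ≈ -1980.3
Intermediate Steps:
F = -2 (F = 6*(-⅓) = -2)
I(K, n) = n/2 (I(K, n) = n*(½) = n/2)
g(M, L) = 0 (g(M, L) = 0*(1 - 2) = 0*(-1) = 0)
y = 41/2 (y = ((½)*(-3) + 23) - 1 = (-3/2 + 23) - 1 = 43/2 - 1 = 41/2 ≈ 20.500)
-((-24 - y) + g(13, 4))² = -((-24 - 1*41/2) + 0)² = -((-24 - 41/2) + 0)² = -(-89/2 + 0)² = -(-89/2)² = -1*7921/4 = -7921/4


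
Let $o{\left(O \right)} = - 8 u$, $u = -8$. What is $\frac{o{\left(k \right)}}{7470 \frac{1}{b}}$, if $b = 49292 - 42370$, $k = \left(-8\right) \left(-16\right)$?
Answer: $\frac{221504}{3735} \approx 59.305$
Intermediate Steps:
$k = 128$
$o{\left(O \right)} = 64$ ($o{\left(O \right)} = \left(-8\right) \left(-8\right) = 64$)
$b = 6922$
$\frac{o{\left(k \right)}}{7470 \frac{1}{b}} = \frac{64}{7470 \cdot \frac{1}{6922}} = \frac{64}{\frac{3735}{3461}} = 64 \cdot \frac{3461}{3735} = \frac{221504}{3735}$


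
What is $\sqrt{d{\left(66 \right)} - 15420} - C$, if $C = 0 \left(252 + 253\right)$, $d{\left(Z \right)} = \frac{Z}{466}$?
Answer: $\frac{21 i \sqrt{1898251}}{233} \approx 124.18 i$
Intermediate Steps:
$d{\left(Z \right)} = \frac{Z}{466}$ ($d{\left(Z \right)} = Z \frac{1}{466} = \frac{Z}{466}$)
$C = 0$ ($C = 0 \cdot 505 = 0$)
$\sqrt{d{\left(66 \right)} - 15420} - C = \sqrt{\frac{1}{466} \cdot 66 - 15420} - 0 = \sqrt{\frac{33}{233} - 15420} + 0 = \sqrt{- \frac{3592827}{233}} + 0 = \frac{21 i \sqrt{1898251}}{233} + 0 = \frac{21 i \sqrt{1898251}}{233}$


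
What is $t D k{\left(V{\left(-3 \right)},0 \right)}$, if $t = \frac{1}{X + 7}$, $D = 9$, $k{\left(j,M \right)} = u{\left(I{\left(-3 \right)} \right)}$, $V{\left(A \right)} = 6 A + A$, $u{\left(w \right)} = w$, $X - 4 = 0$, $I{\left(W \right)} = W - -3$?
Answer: $0$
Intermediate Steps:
$I{\left(W \right)} = 3 + W$ ($I{\left(W \right)} = W + 3 = 3 + W$)
$X = 4$ ($X = 4 + 0 = 4$)
$V{\left(A \right)} = 7 A$
$k{\left(j,M \right)} = 0$ ($k{\left(j,M \right)} = 3 - 3 = 0$)
$t = \frac{1}{11}$ ($t = \frac{1}{4 + 7} = \frac{1}{11} \approx 0.090909$)
$t D k{\left(V{\left(-3 \right)},0 \right)} = \frac{1}{11} \cdot 9 \cdot 0 = \frac{9}{11} \cdot 0 = 0$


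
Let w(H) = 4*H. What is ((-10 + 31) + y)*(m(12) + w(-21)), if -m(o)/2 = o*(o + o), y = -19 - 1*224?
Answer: 146520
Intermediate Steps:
y = -243 (y = -19 - 224 = -243)
m(o) = -4*o² (m(o) = -2*o*(o + o) = -2*o*2*o = -4*o²)
((-10 + 31) + y)*(m(12) + w(-21)) = ((-10 + 31) - 243)*(-4*12² + 4*(-21)) = (21 - 243)*(-4*144 - 84) = -222*(-576 - 84) = -222*(-660) = 146520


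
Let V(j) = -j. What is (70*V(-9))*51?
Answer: 32130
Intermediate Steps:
(70*V(-9))*51 = (70*(-1*(-9)))*51 = (70*9)*51 = 630*51 = 32130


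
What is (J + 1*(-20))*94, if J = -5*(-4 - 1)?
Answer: 470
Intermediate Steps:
J = 25 (J = -5*(-5) = 25)
(J + 1*(-20))*94 = (25 + 1*(-20))*94 = (25 - 20)*94 = 5*94 = 470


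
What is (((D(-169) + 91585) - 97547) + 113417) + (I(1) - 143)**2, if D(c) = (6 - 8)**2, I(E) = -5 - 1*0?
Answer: 129363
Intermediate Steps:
I(E) = -5 (I(E) = -5 + 0 = -5)
D(c) = 4 (D(c) = (-2)**2 = 4)
(((D(-169) + 91585) - 97547) + 113417) + (I(1) - 143)**2 = (((4 + 91585) - 97547) + 113417) + (-5 - 143)**2 = ((91589 - 97547) + 113417) + (-148)**2 = (-5958 + 113417) + 21904 = 107459 + 21904 = 129363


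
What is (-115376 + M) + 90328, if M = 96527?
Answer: 71479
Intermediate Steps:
(-115376 + M) + 90328 = (-115376 + 96527) + 90328 = -18849 + 90328 = 71479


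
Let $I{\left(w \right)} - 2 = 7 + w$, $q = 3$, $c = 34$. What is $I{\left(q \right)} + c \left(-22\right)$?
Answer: $-736$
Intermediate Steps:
$I{\left(w \right)} = 9 + w$ ($I{\left(w \right)} = 2 + \left(7 + w\right) = 9 + w$)
$I{\left(q \right)} + c \left(-22\right) = \left(9 + 3\right) + 34 \left(-22\right) = 12 - 748 = -736$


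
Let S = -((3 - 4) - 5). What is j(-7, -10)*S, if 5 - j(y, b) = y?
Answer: 72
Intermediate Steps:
j(y, b) = 5 - y
S = 6 (S = -(-1 - 5) = -1*(-6) = 6)
j(-7, -10)*S = (5 - 1*(-7))*6 = (5 + 7)*6 = 12*6 = 72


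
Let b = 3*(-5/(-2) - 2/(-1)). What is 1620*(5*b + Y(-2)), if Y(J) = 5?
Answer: 117450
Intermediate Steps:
b = 27/2 (b = 3*(-5*(-½) - 2*(-1)) = 3*(5/2 + 2) = 3*(9/2) = 27/2 ≈ 13.500)
1620*(5*b + Y(-2)) = 1620*(5*(27/2) + 5) = 1620*(135/2 + 5) = 1620*(145/2) = 117450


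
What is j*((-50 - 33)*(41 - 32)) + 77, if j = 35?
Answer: -26068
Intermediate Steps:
j*((-50 - 33)*(41 - 32)) + 77 = 35*((-50 - 33)*(41 - 32)) + 77 = 35*(-83*9) + 77 = 35*(-747) + 77 = -26145 + 77 = -26068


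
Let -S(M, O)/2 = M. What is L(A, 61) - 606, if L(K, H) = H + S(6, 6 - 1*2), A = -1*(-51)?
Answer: -557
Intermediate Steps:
S(M, O) = -2*M
A = 51
L(K, H) = -12 + H (L(K, H) = H - 2*6 = H - 12 = -12 + H)
L(A, 61) - 606 = (-12 + 61) - 606 = 49 - 606 = -557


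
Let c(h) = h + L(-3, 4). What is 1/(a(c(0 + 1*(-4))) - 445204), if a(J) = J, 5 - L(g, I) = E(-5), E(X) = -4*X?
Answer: -1/445223 ≈ -2.2461e-6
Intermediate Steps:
L(g, I) = -15 (L(g, I) = 5 - (-4)*(-5) = 5 - 1*20 = 5 - 20 = -15)
c(h) = -15 + h (c(h) = h - 15 = -15 + h)
1/(a(c(0 + 1*(-4))) - 445204) = 1/((-15 + (0 + 1*(-4))) - 445204) = 1/((-15 + (0 - 4)) - 445204) = 1/((-15 - 4) - 445204) = 1/(-19 - 445204) = 1/(-445223) = -1/445223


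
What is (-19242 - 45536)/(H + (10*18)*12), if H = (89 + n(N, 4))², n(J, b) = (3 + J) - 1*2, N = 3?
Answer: -64778/10809 ≈ -5.9930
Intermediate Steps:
n(J, b) = 1 + J (n(J, b) = (3 + J) - 2 = 1 + J)
H = 8649 (H = (89 + (1 + 3))² = (89 + 4)² = 93² = 8649)
(-19242 - 45536)/(H + (10*18)*12) = (-19242 - 45536)/(8649 + (10*18)*12) = -64778/(8649 + 180*12) = -64778/(8649 + 2160) = -64778/10809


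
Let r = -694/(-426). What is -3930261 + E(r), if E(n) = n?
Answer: -837145246/213 ≈ -3.9303e+6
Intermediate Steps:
r = 347/213 (r = -694*(-1/426) = 347/213 ≈ 1.6291)
-3930261 + E(r) = -3930261 + 347/213 = -837145246/213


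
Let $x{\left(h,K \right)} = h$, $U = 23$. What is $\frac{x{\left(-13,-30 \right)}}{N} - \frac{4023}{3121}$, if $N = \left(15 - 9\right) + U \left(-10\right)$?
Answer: $- \frac{860579}{699104} \approx -1.231$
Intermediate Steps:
$N = -224$ ($N = \left(15 - 9\right) + 23 \left(-10\right) = \left(15 - 9\right) - 230 = 6 - 230 = -224$)
$\frac{x{\left(-13,-30 \right)}}{N} - \frac{4023}{3121} = - \frac{13}{-224} - \frac{4023}{3121} = \left(-13\right) \left(- \frac{1}{224}\right) - \frac{4023}{3121} = \frac{13}{224} - \frac{4023}{3121} = - \frac{860579}{699104}$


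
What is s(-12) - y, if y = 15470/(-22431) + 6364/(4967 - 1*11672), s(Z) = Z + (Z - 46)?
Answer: -3427170872/50133285 ≈ -68.361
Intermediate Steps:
s(Z) = -46 + 2*Z (s(Z) = Z + (-46 + Z) = -46 + 2*Z)
y = -82159078/50133285 (y = 15470*(-1/22431) + 6364/(4967 - 11672) = -15470/22431 + 6364/(-6705) = -15470/22431 + 6364*(-1/6705) = -15470/22431 - 6364/6705 = -82159078/50133285 ≈ -1.6388)
s(-12) - y = (-46 + 2*(-12)) - 1*(-82159078/50133285) = (-46 - 24) + 82159078/50133285 = -70 + 82159078/50133285 = -3427170872/50133285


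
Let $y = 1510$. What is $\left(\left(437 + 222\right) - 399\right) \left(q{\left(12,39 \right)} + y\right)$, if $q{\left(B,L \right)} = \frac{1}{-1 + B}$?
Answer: $\frac{4318860}{11} \approx 3.9262 \cdot 10^{5}$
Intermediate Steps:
$\left(\left(437 + 222\right) - 399\right) \left(q{\left(12,39 \right)} + y\right) = \left(\left(437 + 222\right) - 399\right) \left(\frac{1}{-1 + 12} + 1510\right) = \left(659 - 399\right) \left(\frac{1}{11} + 1510\right) = 260 \left(\frac{1}{11} + 1510\right) = 260 \cdot \frac{16611}{11} = \frac{4318860}{11}$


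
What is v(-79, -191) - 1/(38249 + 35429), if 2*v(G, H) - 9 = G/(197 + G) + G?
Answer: -307200539/8694004 ≈ -35.335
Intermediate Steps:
v(G, H) = 9/2 + G/2 + G/(2*(197 + G)) (v(G, H) = 9/2 + (G/(197 + G) + G)/2 = 9/2 + (G + G/(197 + G))/2 = 9/2 + (G/2 + G/(2*(197 + G))) = 9/2 + G/2 + G/(2*(197 + G)))
v(-79, -191) - 1/(38249 + 35429) = (1773 + (-79)² + 207*(-79))/(2*(197 - 79)) - 1/(38249 + 35429) = (½)*(1773 + 6241 - 16353)/118 - 1/73678 = (½)*(1/118)*(-8339) - 1*1/73678 = -8339/236 - 1/73678 = -307200539/8694004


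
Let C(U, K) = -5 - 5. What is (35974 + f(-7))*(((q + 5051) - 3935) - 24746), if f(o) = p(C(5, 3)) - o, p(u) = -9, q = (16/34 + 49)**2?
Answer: -12953705524/17 ≈ -7.6198e+8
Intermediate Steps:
q = 707281/289 (q = (16*(1/34) + 49)**2 = (8/17 + 49)**2 = (841/17)**2 = 707281/289 ≈ 2447.3)
C(U, K) = -10
f(o) = -9 - o
(35974 + f(-7))*(((q + 5051) - 3935) - 24746) = (35974 + (-9 - 1*(-7)))*(((707281/289 + 5051) - 3935) - 24746) = (35974 + (-9 + 7))*((2167020/289 - 3935) - 24746) = (35974 - 2)*(1029805/289 - 24746) = 35972*(-6121789/289) = -12953705524/17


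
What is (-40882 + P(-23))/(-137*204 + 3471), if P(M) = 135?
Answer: 40747/24477 ≈ 1.6647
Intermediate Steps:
(-40882 + P(-23))/(-137*204 + 3471) = (-40882 + 135)/(-137*204 + 3471) = -40747/(-27948 + 3471) = -40747/(-24477) = -40747*(-1/24477) = 40747/24477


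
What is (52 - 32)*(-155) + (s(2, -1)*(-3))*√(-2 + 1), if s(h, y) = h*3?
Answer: -3100 - 18*I ≈ -3100.0 - 18.0*I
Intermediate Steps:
s(h, y) = 3*h
(52 - 32)*(-155) + (s(2, -1)*(-3))*√(-2 + 1) = (52 - 32)*(-155) + ((3*2)*(-3))*√(-2 + 1) = 20*(-155) + (6*(-3))*√(-1) = -3100 - 18*I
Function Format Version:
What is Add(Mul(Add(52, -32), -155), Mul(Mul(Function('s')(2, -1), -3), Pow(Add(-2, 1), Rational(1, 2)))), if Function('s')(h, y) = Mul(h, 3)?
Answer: Add(-3100, Mul(-18, I)) ≈ Add(-3100.0, Mul(-18.000, I))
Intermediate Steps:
Function('s')(h, y) = Mul(3, h)
Add(Mul(Add(52, -32), -155), Mul(Mul(Function('s')(2, -1), -3), Pow(Add(-2, 1), Rational(1, 2)))) = Add(Mul(Add(52, -32), -155), Mul(Mul(Mul(3, 2), -3), Pow(Add(-2, 1), Rational(1, 2)))) = Add(Mul(20, -155), Mul(Mul(6, -3), Pow(-1, Rational(1, 2)))) = Add(-3100, Mul(-18, I))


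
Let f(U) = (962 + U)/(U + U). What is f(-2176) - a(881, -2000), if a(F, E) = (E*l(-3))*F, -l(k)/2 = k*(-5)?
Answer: -115023359393/2176 ≈ -5.2860e+7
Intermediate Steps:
f(U) = (962 + U)/(2*U) (f(U) = (962 + U)/((2*U)) = (962 + U)*(1/(2*U)) = (962 + U)/(2*U))
l(k) = 10*k (l(k) = -2*k*(-5) = -(-10)*k = 10*k)
a(F, E) = -30*E*F (a(F, E) = (E*(10*(-3)))*F = (E*(-30))*F = (-30*E)*F = -30*E*F)
f(-2176) - a(881, -2000) = (½)*(962 - 2176)/(-2176) - (-30)*(-2000)*881 = (½)*(-1/2176)*(-1214) - 1*52860000 = 607/2176 - 52860000 = -115023359393/2176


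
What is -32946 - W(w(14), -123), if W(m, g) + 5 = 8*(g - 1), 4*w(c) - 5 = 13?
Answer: -31949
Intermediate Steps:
w(c) = 9/2 (w(c) = 5/4 + (¼)*13 = 5/4 + 13/4 = 9/2)
W(m, g) = -13 + 8*g (W(m, g) = -5 + 8*(g - 1) = -5 + 8*(-1 + g) = -5 + (-8 + 8*g) = -13 + 8*g)
-32946 - W(w(14), -123) = -32946 - (-13 + 8*(-123)) = -32946 - (-13 - 984) = -32946 - 1*(-997) = -32946 + 997 = -31949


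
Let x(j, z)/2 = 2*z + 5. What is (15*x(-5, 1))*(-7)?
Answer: -1470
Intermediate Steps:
x(j, z) = 10 + 4*z (x(j, z) = 2*(2*z + 5) = 2*(5 + 2*z) = 10 + 4*z)
(15*x(-5, 1))*(-7) = (15*(10 + 4*1))*(-7) = (15*(10 + 4))*(-7) = (15*14)*(-7) = 210*(-7) = -1470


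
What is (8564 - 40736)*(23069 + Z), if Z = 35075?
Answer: -1870608768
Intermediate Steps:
(8564 - 40736)*(23069 + Z) = (8564 - 40736)*(23069 + 35075) = -32172*58144 = -1870608768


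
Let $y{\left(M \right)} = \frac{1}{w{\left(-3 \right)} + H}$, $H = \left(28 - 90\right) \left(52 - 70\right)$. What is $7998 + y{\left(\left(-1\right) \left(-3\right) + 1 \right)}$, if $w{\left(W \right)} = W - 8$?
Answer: $\frac{8837791}{1105} \approx 7998.0$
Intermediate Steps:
$w{\left(W \right)} = -8 + W$
$H = 1116$ ($H = \left(-62\right) \left(-18\right) = 1116$)
$y{\left(M \right)} = \frac{1}{1105}$ ($y{\left(M \right)} = \frac{1}{\left(-8 - 3\right) + 1116} = \frac{1}{-11 + 1116} = \frac{1}{1105}$)
$7998 + y{\left(\left(-1\right) \left(-3\right) + 1 \right)} = 7998 + \frac{1}{1105} = \frac{8837791}{1105}$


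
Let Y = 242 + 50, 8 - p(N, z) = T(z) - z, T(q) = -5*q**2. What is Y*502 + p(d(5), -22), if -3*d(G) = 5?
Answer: 148990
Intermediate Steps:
d(G) = -5/3 (d(G) = -1/3*5 = -5/3)
p(N, z) = 8 + z + 5*z**2 (p(N, z) = 8 - (-5*z**2 - z) = 8 - (-z - 5*z**2) = 8 + (z + 5*z**2) = 8 + z + 5*z**2)
Y = 292
Y*502 + p(d(5), -22) = 292*502 + (8 - 22 + 5*(-22)**2) = 146584 + (8 - 22 + 5*484) = 146584 + (8 - 22 + 2420) = 146584 + 2406 = 148990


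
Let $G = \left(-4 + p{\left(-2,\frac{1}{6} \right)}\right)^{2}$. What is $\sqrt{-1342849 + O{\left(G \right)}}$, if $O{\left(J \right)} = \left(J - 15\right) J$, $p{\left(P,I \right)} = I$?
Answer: $\frac{i \sqrt{1740338123}}{36} \approx 1158.8 i$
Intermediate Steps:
$G = \frac{529}{36}$ ($G = \left(-4 + \frac{1}{6}\right)^{2} = \left(- \frac{23}{6}\right)^{2} = \frac{529}{36} \approx 14.694$)
$O{\left(J \right)} = J \left(-15 + J\right)$ ($O{\left(J \right)} = \left(-15 + J\right) J = J \left(-15 + J\right)$)
$\sqrt{-1342849 + O{\left(G \right)}} = \sqrt{-1342849 + \frac{529 \left(-15 + \frac{529}{36}\right)}{36}} = \sqrt{-1342849 + \frac{529}{36} \left(- \frac{11}{36}\right)} = \sqrt{-1342849 - \frac{5819}{1296}} = \sqrt{- \frac{1740338123}{1296}} = \frac{i \sqrt{1740338123}}{36}$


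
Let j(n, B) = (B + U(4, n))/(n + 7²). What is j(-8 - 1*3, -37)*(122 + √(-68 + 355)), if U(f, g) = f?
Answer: -2013/19 - 33*√287/38 ≈ -120.66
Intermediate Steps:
j(n, B) = (4 + B)/(49 + n) (j(n, B) = (B + 4)/(n + 7²) = (4 + B)/(n + 49) = (4 + B)/(49 + n))
j(-8 - 1*3, -37)*(122 + √(-68 + 355)) = ((4 - 37)/(49 + (-8 - 1*3)))*(122 + √(-68 + 355)) = (-33/(49 + (-8 - 3)))*(122 + √287) = (-33/(49 - 11))*(122 + √287) = (-33/38)*(122 + √287) = ((1/38)*(-33))*(122 + √287) = -33*(122 + √287)/38 = -2013/19 - 33*√287/38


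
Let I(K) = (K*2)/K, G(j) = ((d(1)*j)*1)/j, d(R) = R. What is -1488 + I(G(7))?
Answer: -1486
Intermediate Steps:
G(j) = 1 (G(j) = ((1*j)*1)/j = (j*1)/j = j/j = 1)
I(K) = 2 (I(K) = (2*K)/K = 2)
-1488 + I(G(7)) = -1488 + 2 = -1486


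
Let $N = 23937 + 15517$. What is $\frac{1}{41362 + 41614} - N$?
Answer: $- \frac{3273735103}{82976} \approx -39454.0$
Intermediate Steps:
$N = 39454$
$\frac{1}{41362 + 41614} - N = \frac{1}{41362 + 41614} - 39454 = \frac{1}{82976} - 39454 = - \frac{3273735103}{82976}$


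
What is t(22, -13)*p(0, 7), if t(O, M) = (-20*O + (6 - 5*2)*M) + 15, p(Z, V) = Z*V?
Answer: 0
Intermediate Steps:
p(Z, V) = V*Z
t(O, M) = 15 - 20*O - 4*M (t(O, M) = (-20*O + (6 - 10)*M) + 15 = (-20*O - 4*M) + 15 = 15 - 20*O - 4*M)
t(22, -13)*p(0, 7) = (15 - 20*22 - 4*(-13))*(7*0) = (15 - 440 + 52)*0 = -373*0 = 0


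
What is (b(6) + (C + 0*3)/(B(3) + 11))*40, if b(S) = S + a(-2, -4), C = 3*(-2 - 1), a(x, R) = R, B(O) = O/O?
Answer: 50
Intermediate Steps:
B(O) = 1
C = -9 (C = 3*(-3) = -9)
b(S) = -4 + S (b(S) = S - 4 = -4 + S)
(b(6) + (C + 0*3)/(B(3) + 11))*40 = ((-4 + 6) + (-9 + 0*3)/(1 + 11))*40 = (2 + (-9 + 0)/12)*40 = (2 - 9*1/12)*40 = (2 - ¾)*40 = (5/4)*40 = 50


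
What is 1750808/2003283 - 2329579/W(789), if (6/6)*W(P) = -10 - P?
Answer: 4668204903449/1600623117 ≈ 2916.5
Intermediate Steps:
W(P) = -10 - P
1750808/2003283 - 2329579/W(789) = 1750808/2003283 - 2329579/(-10 - 1*789) = 1750808*(1/2003283) - 2329579/(-10 - 789) = 1750808/2003283 - 2329579/(-799) = 1750808/2003283 - 2329579*(-1/799) = 1750808/2003283 + 2329579/799 = 4668204903449/1600623117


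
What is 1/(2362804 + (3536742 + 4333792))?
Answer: 1/10233338 ≈ 9.7720e-8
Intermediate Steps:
1/(2362804 + (3536742 + 4333792)) = 1/(2362804 + 7870534) = 1/10233338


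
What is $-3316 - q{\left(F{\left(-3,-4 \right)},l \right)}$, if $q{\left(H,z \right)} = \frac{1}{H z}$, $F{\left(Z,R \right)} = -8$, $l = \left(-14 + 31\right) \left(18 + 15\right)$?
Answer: $- \frac{14882207}{4488} \approx -3316.0$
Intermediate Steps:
$l = 561$ ($l = 17 \cdot 33 = 561$)
$q{\left(H,z \right)} = \frac{1}{H z}$
$-3316 - q{\left(F{\left(-3,-4 \right)},l \right)} = -3316 - \frac{1}{\left(-8\right) 561} = -3316 - \left(- \frac{1}{8}\right) \frac{1}{561} = -3316 - - \frac{1}{4488} = -3316 + \frac{1}{4488} = - \frac{14882207}{4488}$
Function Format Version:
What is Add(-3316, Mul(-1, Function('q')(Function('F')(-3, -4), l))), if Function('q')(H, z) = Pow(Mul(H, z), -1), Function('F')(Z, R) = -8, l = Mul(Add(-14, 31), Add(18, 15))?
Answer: Rational(-14882207, 4488) ≈ -3316.0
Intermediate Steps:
l = 561 (l = Mul(17, 33) = 561)
Function('q')(H, z) = Mul(Pow(H, -1), Pow(z, -1))
Add(-3316, Mul(-1, Function('q')(Function('F')(-3, -4), l))) = Add(-3316, Mul(-1, Mul(Pow(-8, -1), Pow(561, -1)))) = Add(-3316, Mul(-1, Mul(Rational(-1, 8), Rational(1, 561)))) = Add(-3316, Mul(-1, Rational(-1, 4488))) = Add(-3316, Rational(1, 4488)) = Rational(-14882207, 4488)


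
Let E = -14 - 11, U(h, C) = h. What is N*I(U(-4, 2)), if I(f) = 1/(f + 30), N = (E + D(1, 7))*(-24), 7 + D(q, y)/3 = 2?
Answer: 480/13 ≈ 36.923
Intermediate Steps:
D(q, y) = -15 (D(q, y) = -21 + 3*2 = -21 + 6 = -15)
E = -25
N = 960 (N = (-25 - 15)*(-24) = -40*(-24) = 960)
I(f) = 1/(30 + f)
N*I(U(-4, 2)) = 960/(30 - 4) = 960/26 = 960*(1/26) = 480/13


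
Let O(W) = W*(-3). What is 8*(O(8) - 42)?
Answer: -528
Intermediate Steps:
O(W) = -3*W
8*(O(8) - 42) = 8*(-3*8 - 42) = 8*(-24 - 42) = 8*(-66) = -528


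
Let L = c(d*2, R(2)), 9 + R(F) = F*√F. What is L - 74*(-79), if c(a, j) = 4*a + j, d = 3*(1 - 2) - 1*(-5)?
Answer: 5853 + 2*√2 ≈ 5855.8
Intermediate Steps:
R(F) = -9 + F^(3/2) (R(F) = -9 + F*√F = -9 + F^(3/2))
d = 2 (d = 3*(-1) + 5 = -3 + 5 = 2)
c(a, j) = j + 4*a
L = 7 + 2*√2 (L = (-9 + 2^(3/2)) + 4*(2*2) = (-9 + 2*√2) + 4*4 = (-9 + 2*√2) + 16 = 7 + 2*√2 ≈ 9.8284)
L - 74*(-79) = (7 + 2*√2) - 74*(-79) = (7 + 2*√2) + 5846 = 5853 + 2*√2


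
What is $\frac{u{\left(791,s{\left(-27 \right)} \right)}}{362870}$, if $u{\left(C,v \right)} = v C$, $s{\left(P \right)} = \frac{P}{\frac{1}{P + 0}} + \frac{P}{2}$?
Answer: $\frac{1131921}{725740} \approx 1.5597$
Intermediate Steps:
$s{\left(P \right)} = P^{2} + \frac{P}{2}$ ($s{\left(P \right)} = \frac{P}{\frac{1}{P}} + P \frac{1}{2} = P P + \frac{P}{2} = P^{2} + \frac{P}{2}$)
$u{\left(C,v \right)} = C v$
$\frac{u{\left(791,s{\left(-27 \right)} \right)}}{362870} = \frac{791 \left(- 27 \left(\frac{1}{2} - 27\right)\right)}{362870} = 791 \left(\left(-27\right) \left(- \frac{53}{2}\right)\right) \frac{1}{362870} = 791 \cdot \frac{1431}{2} \cdot \frac{1}{362870} = \frac{1131921}{2} \cdot \frac{1}{362870} = \frac{1131921}{725740}$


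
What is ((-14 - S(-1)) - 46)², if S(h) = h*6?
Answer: 2916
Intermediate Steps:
S(h) = 6*h
((-14 - S(-1)) - 46)² = ((-14 - 6*(-1)) - 46)² = ((-14 - 1*(-6)) - 46)² = ((-14 + 6) - 46)² = (-8 - 46)² = (-54)² = 2916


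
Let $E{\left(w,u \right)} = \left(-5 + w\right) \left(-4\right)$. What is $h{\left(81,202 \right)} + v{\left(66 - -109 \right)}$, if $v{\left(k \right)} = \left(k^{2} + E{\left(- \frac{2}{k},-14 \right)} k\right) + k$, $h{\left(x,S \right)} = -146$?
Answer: $34162$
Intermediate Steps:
$E{\left(w,u \right)} = 20 - 4 w$
$v{\left(k \right)} = k + k^{2} + k \left(20 + \frac{8}{k}\right)$ ($v{\left(k \right)} = \left(k^{2} + \left(20 - 4 \left(- \frac{2}{k}\right)\right) k\right) + k = \left(k^{2} + \left(20 + \frac{8}{k}\right) k\right) + k = \left(k^{2} + k \left(20 + \frac{8}{k}\right)\right) + k = k + k^{2} + k \left(20 + \frac{8}{k}\right)$)
$h{\left(81,202 \right)} + v{\left(66 - -109 \right)} = -146 + \left(8 + \left(66 - -109\right)^{2} + 21 \left(66 - -109\right)\right) = -146 + \left(8 + \left(66 + 109\right)^{2} + 21 \left(66 + 109\right)\right) = -146 + \left(8 + 175^{2} + 21 \cdot 175\right) = -146 + \left(8 + 30625 + 3675\right) = -146 + 34308 = 34162$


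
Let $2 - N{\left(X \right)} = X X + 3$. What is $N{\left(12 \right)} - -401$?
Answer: $256$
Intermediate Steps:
$N{\left(X \right)} = -1 - X^{2}$ ($N{\left(X \right)} = 2 - \left(X X + 3\right) = 2 - \left(X^{2} + 3\right) = 2 - \left(3 + X^{2}\right) = -1 - X^{2}$)
$N{\left(12 \right)} - -401 = \left(-1 - 12^{2}\right) - -401 = \left(-1 - 144\right) + 401 = -145 + 401 = 256$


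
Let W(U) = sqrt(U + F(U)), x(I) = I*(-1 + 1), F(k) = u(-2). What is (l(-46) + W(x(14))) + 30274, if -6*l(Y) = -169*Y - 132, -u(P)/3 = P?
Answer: 87001/3 + sqrt(6) ≈ 29003.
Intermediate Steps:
u(P) = -3*P
F(k) = 6 (F(k) = -3*(-2) = 6)
x(I) = 0 (x(I) = I*0 = 0)
l(Y) = 22 + 169*Y/6 (l(Y) = -(-169*Y - 132)/6 = -(-132 - 169*Y)/6 = 22 + 169*Y/6)
W(U) = sqrt(6 + U) (W(U) = sqrt(U + 6) = sqrt(6 + U))
(l(-46) + W(x(14))) + 30274 = ((22 + (169/6)*(-46)) + sqrt(6 + 0)) + 30274 = ((22 - 3887/3) + sqrt(6)) + 30274 = (-3821/3 + sqrt(6)) + 30274 = 87001/3 + sqrt(6)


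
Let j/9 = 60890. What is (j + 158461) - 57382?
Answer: 649089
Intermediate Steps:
j = 548010 (j = 9*60890 = 548010)
(j + 158461) - 57382 = (548010 + 158461) - 57382 = 706471 - 57382 = 649089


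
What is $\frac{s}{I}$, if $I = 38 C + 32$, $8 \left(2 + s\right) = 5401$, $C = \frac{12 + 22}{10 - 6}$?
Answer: $\frac{1077}{568} \approx 1.8961$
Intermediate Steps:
$C = \frac{17}{2}$ ($C = \frac{34}{4} = 34 \cdot \frac{1}{4} = \frac{17}{2} \approx 8.5$)
$s = \frac{5385}{8}$ ($s = -2 + \frac{1}{8} \cdot 5401 = -2 + \frac{5401}{8} = \frac{5385}{8} \approx 673.13$)
$I = 355$ ($I = 38 \cdot \frac{17}{2} + 32 = 323 + 32 = 355$)
$\frac{s}{I} = \frac{5385}{8 \cdot 355} = \frac{5385}{8} \cdot \frac{1}{355} = \frac{1077}{568}$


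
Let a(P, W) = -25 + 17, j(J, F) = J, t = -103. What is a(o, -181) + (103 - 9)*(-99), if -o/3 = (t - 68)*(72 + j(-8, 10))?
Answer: -9314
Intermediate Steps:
o = 32832 (o = -3*(-103 - 68)*(72 - 8) = -(-513)*64 = -3*(-10944) = 32832)
a(P, W) = -8
a(o, -181) + (103 - 9)*(-99) = -8 + (103 - 9)*(-99) = -8 + 94*(-99) = -8 - 9306 = -9314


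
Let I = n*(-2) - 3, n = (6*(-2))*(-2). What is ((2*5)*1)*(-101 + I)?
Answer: -1520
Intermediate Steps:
n = 24 (n = -12*(-2) = 24)
I = -51 (I = 24*(-2) - 3 = -48 - 3 = -51)
((2*5)*1)*(-101 + I) = ((2*5)*1)*(-101 - 51) = (10*1)*(-152) = 10*(-152) = -1520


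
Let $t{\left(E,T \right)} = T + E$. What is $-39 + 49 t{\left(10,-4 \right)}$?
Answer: $255$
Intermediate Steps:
$t{\left(E,T \right)} = E + T$
$-39 + 49 t{\left(10,-4 \right)} = -39 + 49 \left(10 - 4\right) = -39 + 49 \cdot 6 = -39 + 294 = 255$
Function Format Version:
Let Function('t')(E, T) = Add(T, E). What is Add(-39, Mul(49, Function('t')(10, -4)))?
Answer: 255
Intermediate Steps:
Function('t')(E, T) = Add(E, T)
Add(-39, Mul(49, Function('t')(10, -4))) = Add(-39, Mul(49, Add(10, -4))) = Add(-39, Mul(49, 6)) = Add(-39, 294) = 255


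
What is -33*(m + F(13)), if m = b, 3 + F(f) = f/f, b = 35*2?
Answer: -2244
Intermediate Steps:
b = 70
F(f) = -2 (F(f) = -3 + f/f = -3 + 1 = -2)
m = 70
-33*(m + F(13)) = -33*(70 - 2) = -33*68 = -2244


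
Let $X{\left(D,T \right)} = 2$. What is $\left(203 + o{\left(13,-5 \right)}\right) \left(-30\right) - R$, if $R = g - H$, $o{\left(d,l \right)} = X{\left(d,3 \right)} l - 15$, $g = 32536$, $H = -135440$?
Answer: $-173316$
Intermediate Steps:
$o{\left(d,l \right)} = -15 + 2 l$ ($o{\left(d,l \right)} = 2 l - 15 = -15 + 2 l$)
$R = 167976$ ($R = 32536 - -135440 = 32536 + 135440 = 167976$)
$\left(203 + o{\left(13,-5 \right)}\right) \left(-30\right) - R = \left(203 + \left(-15 + 2 \left(-5\right)\right)\right) \left(-30\right) - 167976 = \left(203 - 25\right) \left(-30\right) - 167976 = 178 \left(-30\right) - 167976 = -5340 - 167976 = -173316$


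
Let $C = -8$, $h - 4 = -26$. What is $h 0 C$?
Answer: $0$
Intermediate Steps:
$h = -22$ ($h = 4 - 26 = -22$)
$h 0 C = \left(-22\right) 0 \left(-8\right) = 0 \left(-8\right) = 0$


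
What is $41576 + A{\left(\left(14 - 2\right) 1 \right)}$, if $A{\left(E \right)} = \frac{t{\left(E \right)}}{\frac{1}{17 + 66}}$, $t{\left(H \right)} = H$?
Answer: $42572$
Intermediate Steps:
$A{\left(E \right)} = 83 E$ ($A{\left(E \right)} = \frac{E}{\frac{1}{17 + 66}} = \frac{E}{\frac{1}{83}} = E \frac{1}{\frac{1}{83}} = E 83 = 83 E$)
$41576 + A{\left(\left(14 - 2\right) 1 \right)} = 41576 + 83 \left(14 - 2\right) 1 = 41576 + 83 \cdot 12 \cdot 1 = 41576 + 83 \cdot 12 = 41576 + 996 = 42572$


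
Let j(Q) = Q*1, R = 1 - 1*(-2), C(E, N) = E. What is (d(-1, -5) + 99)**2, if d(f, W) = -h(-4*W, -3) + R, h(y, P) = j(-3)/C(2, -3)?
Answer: 42849/4 ≈ 10712.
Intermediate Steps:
R = 3 (R = 1 + 2 = 3)
j(Q) = Q
h(y, P) = -3/2
d(f, W) = 9/2 (d(f, W) = -1*(-3/2) + 3 = 3/2 + 3 = 9/2)
(d(-1, -5) + 99)**2 = (9/2 + 99)**2 = (207/2)**2 = 42849/4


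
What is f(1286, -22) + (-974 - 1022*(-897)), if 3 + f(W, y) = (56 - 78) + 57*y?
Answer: 914481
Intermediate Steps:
f(W, y) = -25 + 57*y (f(W, y) = -3 + ((56 - 78) + 57*y) = -3 + (-22 + 57*y) = -25 + 57*y)
f(1286, -22) + (-974 - 1022*(-897)) = (-25 + 57*(-22)) + (-974 - 1022*(-897)) = (-25 - 1254) + (-974 + 916734) = -1279 + 915760 = 914481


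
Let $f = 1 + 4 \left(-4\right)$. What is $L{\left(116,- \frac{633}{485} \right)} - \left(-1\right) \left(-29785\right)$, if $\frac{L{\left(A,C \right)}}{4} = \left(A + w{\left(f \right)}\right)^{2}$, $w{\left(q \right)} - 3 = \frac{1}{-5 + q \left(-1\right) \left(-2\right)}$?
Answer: $\frac{32868959}{1225} \approx 26832.0$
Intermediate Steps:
$f = -15$ ($f = 1 - 16 = -15$)
$w{\left(q \right)} = 3 + \frac{1}{-5 + 2 q}$ ($w{\left(q \right)} = 3 + \frac{1}{-5 + q \left(-1\right) \left(-2\right)} = 3 + \frac{1}{-5 + - q \left(-2\right)} = 3 + \frac{1}{-5 + 2 q}$)
$L{\left(A,C \right)} = 4 \left(\frac{104}{35} + A\right)^{2}$ ($L{\left(A,C \right)} = 4 \left(A + \frac{2 \left(-7 + 3 \left(-15\right)\right)}{-5 + 2 \left(-15\right)}\right)^{2} = 4 \left(A + \frac{2 \left(-7 - 45\right)}{-5 - 30}\right)^{2} = 4 \left(A + 2 \frac{1}{-35} \left(-52\right)\right)^{2} = 4 \left(A + 2 \left(- \frac{1}{35}\right) \left(-52\right)\right)^{2} = 4 \left(A + \frac{104}{35}\right)^{2} = 4 \left(\frac{104}{35} + A\right)^{2}$)
$L{\left(116,- \frac{633}{485} \right)} - \left(-1\right) \left(-29785\right) = \frac{4 \left(104 + 35 \cdot 116\right)^{2}}{1225} - \left(-1\right) \left(-29785\right) = \frac{4 \left(104 + 4060\right)^{2}}{1225} - 29785 = \frac{4 \cdot 4164^{2}}{1225} - 29785 = \frac{4}{1225} \cdot 17338896 - 29785 = \frac{69355584}{1225} - 29785 = \frac{32868959}{1225}$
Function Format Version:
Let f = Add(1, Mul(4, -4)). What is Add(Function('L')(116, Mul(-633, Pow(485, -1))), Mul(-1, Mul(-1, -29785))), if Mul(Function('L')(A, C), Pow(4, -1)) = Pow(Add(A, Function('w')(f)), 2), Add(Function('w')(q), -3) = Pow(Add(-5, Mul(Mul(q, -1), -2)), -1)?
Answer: Rational(32868959, 1225) ≈ 26832.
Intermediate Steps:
f = -15 (f = Add(1, -16) = -15)
Function('w')(q) = Add(3, Pow(Add(-5, Mul(2, q)), -1)) (Function('w')(q) = Add(3, Pow(Add(-5, Mul(Mul(q, -1), -2)), -1)) = Add(3, Pow(Add(-5, Mul(Mul(-1, q), -2)), -1)) = Add(3, Pow(Add(-5, Mul(2, q)), -1)))
Function('L')(A, C) = Mul(4, Pow(Add(Rational(104, 35), A), 2)) (Function('L')(A, C) = Mul(4, Pow(Add(A, Mul(2, Pow(Add(-5, Mul(2, -15)), -1), Add(-7, Mul(3, -15)))), 2)) = Mul(4, Pow(Add(A, Mul(2, Pow(Add(-5, -30), -1), Add(-7, -45))), 2)) = Mul(4, Pow(Add(A, Mul(2, Pow(-35, -1), -52)), 2)) = Mul(4, Pow(Add(A, Mul(2, Rational(-1, 35), -52)), 2)) = Mul(4, Pow(Add(A, Rational(104, 35)), 2)) = Mul(4, Pow(Add(Rational(104, 35), A), 2)))
Add(Function('L')(116, Mul(-633, Pow(485, -1))), Mul(-1, Mul(-1, -29785))) = Add(Mul(Rational(4, 1225), Pow(Add(104, Mul(35, 116)), 2)), Mul(-1, Mul(-1, -29785))) = Add(Mul(Rational(4, 1225), Pow(Add(104, 4060), 2)), Mul(-1, 29785)) = Add(Mul(Rational(4, 1225), Pow(4164, 2)), -29785) = Add(Mul(Rational(4, 1225), 17338896), -29785) = Add(Rational(69355584, 1225), -29785) = Rational(32868959, 1225)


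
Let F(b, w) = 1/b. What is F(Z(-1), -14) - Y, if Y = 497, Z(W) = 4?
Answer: -1987/4 ≈ -496.75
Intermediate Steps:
F(Z(-1), -14) - Y = 1/4 - 1*497 = ¼ - 497 = -1987/4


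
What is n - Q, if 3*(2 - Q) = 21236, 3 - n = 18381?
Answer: -33904/3 ≈ -11301.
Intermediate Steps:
n = -18378 (n = 3 - 1*18381 = 3 - 18381 = -18378)
Q = -21230/3 (Q = 2 - 1/3*21236 = 2 - 21236/3 = -21230/3 ≈ -7076.7)
n - Q = -18378 - 1*(-21230/3) = -18378 + 21230/3 = -33904/3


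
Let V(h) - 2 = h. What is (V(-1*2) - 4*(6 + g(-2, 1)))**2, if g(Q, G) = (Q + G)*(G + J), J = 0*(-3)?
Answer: 400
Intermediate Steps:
J = 0
V(h) = 2 + h
g(Q, G) = G*(G + Q) (g(Q, G) = (Q + G)*(G + 0) = (G + Q)*G = G*(G + Q))
(V(-1*2) - 4*(6 + g(-2, 1)))**2 = ((2 - 1*2) - 4*(6 + 1*(1 - 2)))**2 = ((2 - 2) - 4*(6 + 1*(-1)))**2 = (0 - 4*(6 - 1))**2 = (0 - 4*5)**2 = (0 - 20)**2 = (-20)**2 = 400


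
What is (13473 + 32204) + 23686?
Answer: 69363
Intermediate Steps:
(13473 + 32204) + 23686 = 45677 + 23686 = 69363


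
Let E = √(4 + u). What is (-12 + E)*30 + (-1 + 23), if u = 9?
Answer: -338 + 30*√13 ≈ -229.83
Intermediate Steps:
E = √13 (E = √(4 + 9) = √13 ≈ 3.6056)
(-12 + E)*30 + (-1 + 23) = (-12 + √13)*30 + (-1 + 23) = (-360 + 30*√13) + 22 = -338 + 30*√13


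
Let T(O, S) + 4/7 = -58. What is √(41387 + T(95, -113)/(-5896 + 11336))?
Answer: 3*√4167688210/952 ≈ 203.44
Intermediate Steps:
T(O, S) = -410/7 (T(O, S) = -4/7 - 58 = -410/7)
√(41387 + T(95, -113)/(-5896 + 11336)) = √(41387 - 410/(7*(-5896 + 11336))) = √(41387 - 410/7/5440) = √(41387 - 410/7*1/5440) = √(41387 - 41/3808) = √(157601655/3808) = 3*√4167688210/952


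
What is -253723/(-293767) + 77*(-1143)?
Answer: -25854473714/293767 ≈ -88010.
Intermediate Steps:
-253723/(-293767) + 77*(-1143) = -253723*(-1/293767) - 88011 = 253723/293767 - 88011 = -25854473714/293767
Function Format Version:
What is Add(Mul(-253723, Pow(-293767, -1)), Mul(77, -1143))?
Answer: Rational(-25854473714, 293767) ≈ -88010.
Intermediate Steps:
Add(Mul(-253723, Pow(-293767, -1)), Mul(77, -1143)) = Add(Mul(-253723, Rational(-1, 293767)), -88011) = Add(Rational(253723, 293767), -88011) = Rational(-25854473714, 293767)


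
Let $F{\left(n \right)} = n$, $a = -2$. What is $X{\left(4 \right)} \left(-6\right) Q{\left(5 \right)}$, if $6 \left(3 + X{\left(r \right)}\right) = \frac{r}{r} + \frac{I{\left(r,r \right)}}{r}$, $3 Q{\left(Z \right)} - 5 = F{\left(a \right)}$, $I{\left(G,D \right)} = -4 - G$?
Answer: $19$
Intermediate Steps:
$Q{\left(Z \right)} = 1$ ($Q{\left(Z \right)} = \frac{5}{3} + \frac{1}{3} \left(-2\right) = \frac{5}{3} - \frac{2}{3} = 1$)
$X{\left(r \right)} = - \frac{17}{6} + \frac{-4 - r}{6 r}$ ($X{\left(r \right)} = -3 + \frac{\frac{r}{r} + \frac{-4 - r}{r}}{6} = -3 + \frac{1 + \frac{-4 - r}{r}}{6} = -3 + \left(\frac{1}{6} + \frac{-4 - r}{6 r}\right) = - \frac{17}{6} + \frac{-4 - r}{6 r}$)
$X{\left(4 \right)} \left(-6\right) Q{\left(5 \right)} = \left(-3 - \frac{2}{3 \cdot 4}\right) \left(-6\right) 1 = \left(-3 - \frac{1}{6}\right) \left(-6\right) 1 = \left(- \frac{19}{6}\right) \left(-6\right) 1 = 19 \cdot 1 = 19$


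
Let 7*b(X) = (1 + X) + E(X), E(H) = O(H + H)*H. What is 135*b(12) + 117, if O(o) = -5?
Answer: -5526/7 ≈ -789.43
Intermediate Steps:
E(H) = -5*H
b(X) = ⅐ - 4*X/7 (b(X) = ((1 + X) - 5*X)/7 = (1 - 4*X)/7 = ⅐ - 4*X/7)
135*b(12) + 117 = 135*(⅐ - 4/7*12) + 117 = 135*(⅐ - 48/7) + 117 = 135*(-47/7) + 117 = -6345/7 + 117 = -5526/7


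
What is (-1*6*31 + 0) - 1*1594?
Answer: -1780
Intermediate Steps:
(-1*6*31 + 0) - 1*1594 = (-6*31 + 0) - 1594 = (-186 + 0) - 1594 = -186 - 1594 = -1780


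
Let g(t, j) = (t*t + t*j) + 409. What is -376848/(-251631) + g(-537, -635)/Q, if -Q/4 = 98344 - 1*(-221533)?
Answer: 35967735669/35773764172 ≈ 1.0054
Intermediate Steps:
g(t, j) = 409 + t**2 + j*t (g(t, j) = (t**2 + j*t) + 409 = 409 + t**2 + j*t)
Q = -1279508 (Q = -4*(98344 - 1*(-221533)) = -4*(98344 + 221533) = -4*319877 = -1279508)
-376848/(-251631) + g(-537, -635)/Q = -376848/(-251631) + (409 + (-537)**2 - 635*(-537))/(-1279508) = -376848*(-1/251631) + (409 + 288369 + 340995)*(-1/1279508) = 41872/27959 + 629773*(-1/1279508) = 41872/27959 - 629773/1279508 = 35967735669/35773764172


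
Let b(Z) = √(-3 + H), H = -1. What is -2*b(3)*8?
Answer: -32*I ≈ -32.0*I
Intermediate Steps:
b(Z) = 2*I (b(Z) = √(-3 - 1) = √(-4) = 2*I)
-2*b(3)*8 = -4*I*8 = -32*I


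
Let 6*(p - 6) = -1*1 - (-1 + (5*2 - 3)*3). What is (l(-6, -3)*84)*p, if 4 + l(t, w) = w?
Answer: -1470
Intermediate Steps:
l(t, w) = -4 + w
p = 5/2 (p = 6 + (-1*1 - (-1 + (5*2 - 3)*3))/6 = 6 + (-1 - (-1 + (10 - 3)*3))/6 = 6 + (-1 - (-1 + 7*3))/6 = 6 + (-1 - (-1 + 21))/6 = 6 + (-1 - 1*20)/6 = 6 + (-1 - 20)/6 = 6 + (⅙)*(-21) = 6 - 7/2 = 5/2 ≈ 2.5000)
(l(-6, -3)*84)*p = ((-4 - 3)*84)*(5/2) = -7*84*(5/2) = -588*5/2 = -1470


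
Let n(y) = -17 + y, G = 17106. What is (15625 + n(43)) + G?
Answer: 32757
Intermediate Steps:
(15625 + n(43)) + G = (15625 + (-17 + 43)) + 17106 = (15625 + 26) + 17106 = 15651 + 17106 = 32757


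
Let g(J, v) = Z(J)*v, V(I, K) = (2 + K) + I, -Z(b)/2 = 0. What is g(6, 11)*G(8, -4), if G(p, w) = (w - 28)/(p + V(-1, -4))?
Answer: 0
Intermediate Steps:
Z(b) = 0 (Z(b) = -2*0 = 0)
V(I, K) = 2 + I + K
G(p, w) = (-28 + w)/(-3 + p) (G(p, w) = (w - 28)/(p + (2 - 1 - 4)) = (-28 + w)/(p - 3) = (-28 + w)/(-3 + p))
g(J, v) = 0 (g(J, v) = 0*v = 0)
g(6, 11)*G(8, -4) = 0*((-28 - 4)/(-3 + 8)) = 0*(-32/5) = 0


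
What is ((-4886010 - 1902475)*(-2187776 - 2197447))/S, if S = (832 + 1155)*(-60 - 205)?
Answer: -5953804111431/105311 ≈ -5.6535e+7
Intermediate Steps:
S = -526555 (S = 1987*(-265) = -526555)
((-4886010 - 1902475)*(-2187776 - 2197447))/S = ((-4886010 - 1902475)*(-2187776 - 2197447))/(-526555) = -6788485*(-4385223)*(-1/526555) = 29769020557155*(-1/526555) = -5953804111431/105311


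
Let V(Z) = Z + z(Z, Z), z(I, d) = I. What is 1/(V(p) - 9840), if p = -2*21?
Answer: -1/9924 ≈ -0.00010077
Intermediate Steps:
p = -42
V(Z) = 2*Z (V(Z) = Z + Z = 2*Z)
1/(V(p) - 9840) = 1/(2*(-42) - 9840) = 1/(-84 - 9840) = 1/(-9924) = -1/9924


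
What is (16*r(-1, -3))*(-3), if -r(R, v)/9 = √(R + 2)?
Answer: 432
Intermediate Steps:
r(R, v) = -9*√(2 + R) (r(R, v) = -9*√(R + 2) = -9*√(2 + R))
(16*r(-1, -3))*(-3) = (16*(-9*√(2 - 1)))*(-3) = (16*(-9*√1))*(-3) = (16*(-9*1))*(-3) = (16*(-9))*(-3) = -144*(-3) = 432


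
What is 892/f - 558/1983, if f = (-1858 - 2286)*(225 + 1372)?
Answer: -307882915/1093619212 ≈ -0.28153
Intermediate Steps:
f = -6617968 (f = -4144*1597 = -6617968)
892/f - 558/1983 = 892/(-6617968) - 558/1983 = 892*(-1/6617968) - 558*1/1983 = -223/1654492 - 186/661 = -307882915/1093619212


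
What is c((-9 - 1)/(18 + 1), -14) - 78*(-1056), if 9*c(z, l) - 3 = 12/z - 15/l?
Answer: 17296843/210 ≈ 82366.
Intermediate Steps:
c(z, l) = ⅓ - 5/(3*l) + 4/(3*z) (c(z, l) = ⅓ + (12/z - 15/l)/9 = ⅓ + (-15/l + 12/z)/9 = ⅓ + (-5/(3*l) + 4/(3*z)) = ⅓ - 5/(3*l) + 4/(3*z))
c((-9 - 1)/(18 + 1), -14) - 78*(-1056) = (⅓ - 5/3/(-14) + 4/(3*(((-9 - 1)/(18 + 1))))) - 78*(-1056) = (⅓ - 5/3*(-1/14) + 4/(3*((-10/19)))) + 82368 = (⅓ + 5/42 + 4/(3*((-10*1/19)))) + 82368 = (⅓ + 5/42 + 4/(3*(-10/19))) + 82368 = (⅓ + 5/42 + (4/3)*(-19/10)) + 82368 = (⅓ + 5/42 - 38/15) + 82368 = -437/210 + 82368 = 17296843/210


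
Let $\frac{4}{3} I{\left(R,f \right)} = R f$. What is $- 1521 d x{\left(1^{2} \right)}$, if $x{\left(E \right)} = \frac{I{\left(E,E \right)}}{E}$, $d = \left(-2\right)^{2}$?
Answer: $-4563$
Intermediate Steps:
$I{\left(R,f \right)} = \frac{3 R f}{4}$
$d = 4$
$x{\left(E \right)} = \frac{3 E}{4}$ ($x{\left(E \right)} = \frac{\frac{3}{4} E E}{E} = \frac{\frac{3}{4} E^{2}}{E} = \frac{3 E}{4}$)
$- 1521 d x{\left(1^{2} \right)} = - 1521 \cdot 4 \frac{3 \cdot 1^{2}}{4} = - 1521 \cdot 4 \cdot \frac{3}{4} \cdot 1 = - 1521 \cdot 4 \cdot \frac{3}{4} = \left(-1521\right) 3 = -4563$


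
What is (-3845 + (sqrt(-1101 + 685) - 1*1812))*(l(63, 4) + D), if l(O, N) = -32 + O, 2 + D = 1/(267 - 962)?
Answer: -114011178/695 + 80616*I*sqrt(26)/695 ≈ -1.6404e+5 + 591.46*I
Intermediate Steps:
D = -1391/695 (D = -2 + 1/(267 - 962) = -2 + 1/(-695) = -2 - 1/695 = -1391/695 ≈ -2.0014)
(-3845 + (sqrt(-1101 + 685) - 1*1812))*(l(63, 4) + D) = (-3845 + (sqrt(-1101 + 685) - 1*1812))*((-32 + 63) - 1391/695) = (-3845 + (sqrt(-416) - 1812))*(31 - 1391/695) = (-3845 + (4*I*sqrt(26) - 1812))*(20154/695) = (-3845 + (-1812 + 4*I*sqrt(26)))*(20154/695) = (-5657 + 4*I*sqrt(26))*(20154/695) = -114011178/695 + 80616*I*sqrt(26)/695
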